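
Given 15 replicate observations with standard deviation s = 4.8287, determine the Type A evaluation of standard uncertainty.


u_A = s / sqrt(n)
u_A = 4.8287 / sqrt(15)
u_A = 4.8287 / 3.8729833
u_A = 1.2468

1.2468


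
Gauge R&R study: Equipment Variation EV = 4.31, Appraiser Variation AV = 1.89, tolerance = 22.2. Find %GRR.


GRR = sqrt(EV^2 + AV^2) = sqrt(4.31^2 + 1.89^2) = 4.7061874
%GRR = GRR / tol * 100 = 4.7061874 / 22.2 * 100
%GRR = 21.1990

21.1990


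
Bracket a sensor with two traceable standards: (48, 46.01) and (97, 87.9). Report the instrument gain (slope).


slope = (y2 - y1) / (x2 - x1)
= (87.9 - 46.01) / (97 - 48)
= 41.8900 / 49
= 0.8549

0.8549


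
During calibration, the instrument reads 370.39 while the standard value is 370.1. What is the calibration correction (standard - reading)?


Correction = standard - reading
= 370.1 - 370.39
= -0.2900

-0.2900


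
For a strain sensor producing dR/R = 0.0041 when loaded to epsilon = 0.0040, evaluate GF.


GF = (dR/R) / epsilon
= 0.0041 / 0.0040
= 1.0250

1.0250


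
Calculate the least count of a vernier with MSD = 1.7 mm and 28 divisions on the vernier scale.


LC = MSD / n_div
= 1.7 / 28
= 0.0607

0.0607


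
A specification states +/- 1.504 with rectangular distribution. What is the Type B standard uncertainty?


u_B = half_width / sqrt(3)
u_B = 1.504 / 1.7320508
u_B = 0.8683

0.8683


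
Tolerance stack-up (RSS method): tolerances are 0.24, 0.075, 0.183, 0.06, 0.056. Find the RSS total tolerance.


RSS = sqrt(0.24^2 + 0.075^2 + 0.183^2 + 0.06^2 + 0.056^2)
= sqrt(0.10345)
= 0.3216

0.3216


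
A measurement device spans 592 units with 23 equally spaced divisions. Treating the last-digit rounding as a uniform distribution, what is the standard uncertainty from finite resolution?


resolution = range / divisions
resolution = 592 / 23 = 25.73913
u_res = resolution / (2*sqrt(3))
u_res = 25.73913 / 3.4641016
u_res = 7.4302

7.4302


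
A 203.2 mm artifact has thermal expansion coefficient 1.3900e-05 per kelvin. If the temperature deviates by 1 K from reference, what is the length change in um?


dL = L * alpha * dT
= 203.2 * 1.3900e-05 * 1
= 0.0028245 mm
dL_um = 0.0028245 * 1000 = 2.8245 um

2.8245


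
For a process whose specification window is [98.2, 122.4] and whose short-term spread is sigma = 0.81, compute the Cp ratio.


Cp = (USL - LSL) / (6 * sigma)
= (122.4 - 98.2) / (6 * 0.81)
= 24.2000 / 4.8600
= 4.9794

4.9794


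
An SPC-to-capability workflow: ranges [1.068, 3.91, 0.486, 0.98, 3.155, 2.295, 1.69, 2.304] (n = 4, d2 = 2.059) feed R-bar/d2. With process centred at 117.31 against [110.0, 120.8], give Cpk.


R_bar = (1.068 + 3.91 + 0.486 + 0.98 + 3.155 + 2.295 + 1.69 + 2.304) / 8 = 1.986
sigma = R_bar / d2 = 1.986 / 2.059 = 0.9645459
Cp = (USL - LSL)/(6*sigma) = (120.8 - 110.0)/(6*0.9645459) = 1.8662
Cpu = (120.8 - 117.31)/(3*0.9645459) = 1.2061
Cpl = (117.31 - 110.0)/(3*0.9645459) = 2.5262
Cpk = min(Cpu, Cpl) = 1.2061

1.2061


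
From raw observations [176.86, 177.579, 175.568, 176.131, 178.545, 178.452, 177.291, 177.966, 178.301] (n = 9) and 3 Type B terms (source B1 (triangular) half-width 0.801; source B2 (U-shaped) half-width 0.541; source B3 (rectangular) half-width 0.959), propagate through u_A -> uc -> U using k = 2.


mean = (176.86 + 177.579 + 175.568 + 176.131 + 178.545 + 178.452 + 177.291 + 177.966 + 178.301) / 9 = 177.4103333
s = sqrt(sum((x - mean)^2)/(n-1)) = 1.0518455
u_A = s / sqrt(n) = 1.0518455 / sqrt(9) = 0.35061517
u_B1 = 0.801 / sqrt(6) = 0.32700688
u_B2 = 0.541 / sqrt(2) = 0.38254477
u_B3 = 0.959 / sqrt(3) = 0.55367891
uc = sqrt(0.35061517^2 + 0.32700688^2 + 0.38254477^2 + 0.55367891^2) = 0.82629615
U = k * uc = 2 * 0.82629615
U = 1.6526

1.6526


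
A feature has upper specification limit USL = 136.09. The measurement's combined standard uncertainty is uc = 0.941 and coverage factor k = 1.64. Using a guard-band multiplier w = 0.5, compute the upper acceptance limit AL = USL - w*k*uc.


U = k * uc = 1.64 * 0.941 = 1.54324
guard band g = w * U = 0.5 * 1.54324 = 0.77162
AL = USL - g = 136.09 - 0.77162
AL = 135.3184

135.3184


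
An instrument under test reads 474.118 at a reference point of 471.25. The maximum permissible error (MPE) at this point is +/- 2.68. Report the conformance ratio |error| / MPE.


e = indication - reference = 474.118 - 471.25 = 2.8680
|e| = 2.8680
ratio = |e| / MPE = 2.8680 / 2.68
ratio = 1.0701

1.0701


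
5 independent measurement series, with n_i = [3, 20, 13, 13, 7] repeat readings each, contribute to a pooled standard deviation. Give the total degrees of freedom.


nu = sum_i (n_i - 1)
nu = ((3 - 1) + (20 - 1) + (13 - 1) + (13 - 1) + (7 - 1))
nu = 2 + 19 + 12 + 12 + 6
nu = 51

51


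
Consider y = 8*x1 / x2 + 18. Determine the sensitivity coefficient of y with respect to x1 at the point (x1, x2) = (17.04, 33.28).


y = 8*x1 / x2 + 18
dy/dx1 = 8/x2
Evaluate at x2 = 33.28: c1 = 8 / 33.28
c1 = 0.2404

0.2404


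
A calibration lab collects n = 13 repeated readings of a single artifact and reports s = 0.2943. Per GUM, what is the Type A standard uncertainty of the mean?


u_A = s / sqrt(n)
u_A = 0.2943 / sqrt(13)
u_A = 0.2943 / 3.6055513
u_A = 0.0816

0.0816


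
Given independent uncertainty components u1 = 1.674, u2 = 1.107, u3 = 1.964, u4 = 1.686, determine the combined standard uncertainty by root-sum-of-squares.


uc = sqrt(1.674^2 + 1.107^2 + 1.964^2 + 1.686^2)
uc = sqrt(10.727617)
uc = 3.2753

3.2753


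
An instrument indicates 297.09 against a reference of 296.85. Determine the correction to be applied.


Correction = standard - reading
= 296.85 - 297.09
= -0.2400

-0.2400


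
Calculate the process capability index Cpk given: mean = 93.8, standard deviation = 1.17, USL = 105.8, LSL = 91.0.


Cpu = (USL - mean) / (3*sigma) = (105.8 - 93.8) / (3*1.17) = 3.4188
Cpl = (mean - LSL) / (3*sigma) = (93.8 - 91.0) / (3*1.17) = 0.7977
Cpk = min(Cpu, Cpl) = 0.7977

0.7977


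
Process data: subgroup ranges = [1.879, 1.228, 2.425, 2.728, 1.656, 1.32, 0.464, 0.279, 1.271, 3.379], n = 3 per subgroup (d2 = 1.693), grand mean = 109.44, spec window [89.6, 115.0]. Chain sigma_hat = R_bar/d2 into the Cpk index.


R_bar = (1.879 + 1.228 + 2.425 + 2.728 + 1.656 + 1.32 + 0.464 + 0.279 + 1.271 + 3.379) / 10 = 1.6629
sigma = R_bar / d2 = 1.6629 / 1.693 = 0.98222091
Cp = (USL - LSL)/(6*sigma) = (115.0 - 89.6)/(6*0.98222091) = 4.3100
Cpu = (115.0 - 109.44)/(3*0.98222091) = 1.8869
Cpl = (109.44 - 89.6)/(3*0.98222091) = 6.7330
Cpk = min(Cpu, Cpl) = 1.8869

1.8869


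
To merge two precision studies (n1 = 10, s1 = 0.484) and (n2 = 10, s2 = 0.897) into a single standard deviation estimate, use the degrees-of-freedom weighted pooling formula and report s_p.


s_p = sqrt(((n1-1)*s1^2 + (n2-1)*s2^2) / (n1+n2-2))
numerator = (10-1)*0.484^2 + (10-1)*0.897^2 = 2.108304 + 7.241481 = 9.349785
denominator = 10 + 10 - 2 = 18
s_p^2 = 9.349785 / 18 = 0.5194325
s_p = sqrt(0.5194325) = 0.7207

0.7207


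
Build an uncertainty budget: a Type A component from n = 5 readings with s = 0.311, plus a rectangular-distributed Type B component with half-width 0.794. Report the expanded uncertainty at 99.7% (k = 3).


u_A = s / sqrt(n) = 0.311 / sqrt(5) = 0.13908343
u_B = half_width / sqrt(3) = 0.794 / sqrt(3) = 0.45841611
uc = sqrt(u_A^2 + u_B^2) = sqrt(0.13908343^2 + 0.45841611^2) = 0.47905066
U = k * uc = 3 * 0.47905066
U = 1.4372

1.4372


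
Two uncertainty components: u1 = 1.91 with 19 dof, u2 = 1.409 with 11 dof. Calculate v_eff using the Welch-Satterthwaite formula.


uc = sqrt(u1^2 + u2^2) = sqrt(1.91^2 + 1.409^2) = 2.3734745
v_eff = uc^4 / (u1^4/v1 + u2^4/v2)
= 2.3734745^4 / (1.91^4/19 + 1.409^4/11)
= 31.734984 / 1.0587581
v_eff = 29.9738

29.9738


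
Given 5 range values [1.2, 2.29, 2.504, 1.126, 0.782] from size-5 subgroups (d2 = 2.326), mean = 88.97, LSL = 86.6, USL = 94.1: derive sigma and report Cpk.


R_bar = (1.2 + 2.29 + 2.504 + 1.126 + 0.782) / 5 = 1.5804
sigma = R_bar / d2 = 1.5804 / 2.326 = 0.6794497
Cp = (USL - LSL)/(6*sigma) = (94.1 - 86.6)/(6*0.6794497) = 1.8397
Cpu = (94.1 - 88.97)/(3*0.6794497) = 2.5167
Cpl = (88.97 - 86.6)/(3*0.6794497) = 1.1627
Cpk = min(Cpu, Cpl) = 1.1627

1.1627


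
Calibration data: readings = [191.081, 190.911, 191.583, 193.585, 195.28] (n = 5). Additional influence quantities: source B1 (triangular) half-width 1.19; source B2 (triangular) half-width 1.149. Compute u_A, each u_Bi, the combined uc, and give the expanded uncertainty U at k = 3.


mean = (191.081 + 190.911 + 191.583 + 193.585 + 195.28) / 5 = 192.488
s = sqrt(sum((x - mean)^2)/(n-1)) = 1.8897272
u_A = s / sqrt(n) = 1.8897272 / sqrt(5) = 0.8451117
u_B1 = 1.19 / sqrt(6) = 0.48581547
u_B2 = 1.149 / sqrt(6) = 0.46907729
uc = sqrt(0.8451117^2 + 0.48581547^2 + 0.46907729^2) = 1.0817874
U = k * uc = 3 * 1.0817874
U = 3.2454

3.2454


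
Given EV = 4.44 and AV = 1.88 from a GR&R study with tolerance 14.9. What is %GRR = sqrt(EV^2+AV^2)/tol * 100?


GRR = sqrt(EV^2 + AV^2) = sqrt(4.44^2 + 1.88^2) = 4.821618
%GRR = GRR / tol * 100 = 4.821618 / 14.9 * 100
%GRR = 32.3599

32.3599


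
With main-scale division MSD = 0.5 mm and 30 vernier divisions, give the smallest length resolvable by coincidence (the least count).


LC = MSD / n_div
= 0.5 / 30
= 0.0167

0.0167


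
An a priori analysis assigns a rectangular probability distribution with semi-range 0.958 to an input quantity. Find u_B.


u_B = half_width / sqrt(3)
u_B = 0.958 / 1.7320508
u_B = 0.5531

0.5531


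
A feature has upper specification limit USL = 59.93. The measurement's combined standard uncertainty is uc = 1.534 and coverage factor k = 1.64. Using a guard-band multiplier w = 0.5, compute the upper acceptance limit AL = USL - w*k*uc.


U = k * uc = 1.64 * 1.534 = 2.51576
guard band g = w * U = 0.5 * 2.51576 = 1.25788
AL = USL - g = 59.93 - 1.25788
AL = 58.6721

58.6721


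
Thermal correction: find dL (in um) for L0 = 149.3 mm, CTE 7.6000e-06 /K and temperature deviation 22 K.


dL = L * alpha * dT
= 149.3 * 7.6000e-06 * 22
= 0.0249630 mm
dL_um = 0.0249630 * 1000 = 24.9630 um

24.9630


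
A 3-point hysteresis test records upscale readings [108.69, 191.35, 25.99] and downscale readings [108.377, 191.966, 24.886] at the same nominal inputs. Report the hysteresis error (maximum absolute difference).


|108.69 - 108.377| = 0.3130
|191.35 - 191.966| = 0.6160
|25.99 - 24.886| = 1.1040
hysteresis = max(diffs) = 1.1040

1.1040


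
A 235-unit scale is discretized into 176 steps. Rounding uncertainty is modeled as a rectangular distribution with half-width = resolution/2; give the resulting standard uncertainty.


resolution = range / divisions
resolution = 235 / 176 = 1.3352273
u_res = resolution / (2*sqrt(3))
u_res = 1.3352273 / 3.4641016
u_res = 0.3854

0.3854


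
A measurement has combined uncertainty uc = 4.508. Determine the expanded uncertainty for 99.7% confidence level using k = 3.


U = k * uc
U = 3 * 4.508
U = 13.5240

13.5240


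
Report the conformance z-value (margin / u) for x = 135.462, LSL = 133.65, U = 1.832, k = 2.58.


u = U / k = 1.832 / 2.58 = 0.71007752
margin = |LSL - x| = |133.65 - 135.462| = 1.812
z = margin / u = 1.812 / 0.71007752
z = 2.5518

2.5518


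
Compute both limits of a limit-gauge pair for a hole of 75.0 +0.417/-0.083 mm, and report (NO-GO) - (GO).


GO = nominal - lower_tol (smallest hole = maximum material condition)
GO = 75.0 - 0.083 = 74.917
NO-GO = nominal + upper_tol (largest hole = least material condition)
NO-GO = 75.0 + 0.417 = 75.417
spread = NO-GO - GO = 75.417 - 74.917 = 0.5000

0.5000


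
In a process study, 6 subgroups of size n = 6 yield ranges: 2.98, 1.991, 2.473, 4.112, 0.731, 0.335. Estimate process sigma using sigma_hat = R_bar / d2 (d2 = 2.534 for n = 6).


R_bar = (2.98 + 1.991 + 2.473 + 4.112 + 0.731 + 0.335) / 6
R_bar = 12.622 / 6 = 2.1036667
sigma_hat = R_bar / d2 = 2.1036667 / 2.534 = 0.8302

0.8302


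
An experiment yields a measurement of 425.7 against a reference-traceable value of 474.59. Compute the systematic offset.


Systematic error = measured - true
= 425.7 - 474.59
= -48.8900

-48.8900


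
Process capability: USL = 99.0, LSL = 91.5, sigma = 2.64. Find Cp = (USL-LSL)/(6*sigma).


Cp = (USL - LSL) / (6 * sigma)
= (99.0 - 91.5) / (6 * 2.64)
= 7.5000 / 15.8400
= 0.4735

0.4735


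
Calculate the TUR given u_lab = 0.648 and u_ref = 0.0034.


TUR = u_lab / u_ref
= 0.648 / 0.0034
= 190.5882

190.5882


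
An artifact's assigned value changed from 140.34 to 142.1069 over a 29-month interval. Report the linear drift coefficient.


rate = (v2 - v1) / months
= (142.1069 - 140.34) / 29
= 1.7669 / 29
= 0.0609

0.0609


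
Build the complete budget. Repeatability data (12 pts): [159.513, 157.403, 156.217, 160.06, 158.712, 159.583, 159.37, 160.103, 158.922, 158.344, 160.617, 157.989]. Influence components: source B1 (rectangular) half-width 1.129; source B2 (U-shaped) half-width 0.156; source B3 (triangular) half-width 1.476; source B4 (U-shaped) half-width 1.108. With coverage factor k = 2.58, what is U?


mean = (159.513 + 157.403 + 156.217 + 160.06 + 158.712 + 159.583 + 159.37 + 160.103 + 158.922 + 158.344 + 160.617 + 157.989) / 12 = 158.90275
s = sqrt(sum((x - mean)^2)/(n-1)) = 1.2583665
u_A = s / sqrt(n) = 1.2583665 / sqrt(12) = 0.36325912
u_B1 = 1.129 / sqrt(3) = 0.65182845
u_B2 = 0.156 / sqrt(2) = 0.11030866
u_B3 = 1.476 / sqrt(6) = 0.60257448
u_B4 = 1.108 / sqrt(2) = 0.78347431
uc = sqrt(0.36325912^2 + 0.65182845^2 + 0.11030866^2 + 0.60257448^2 + 0.78347431^2) = 1.2433557
U = k * uc = 2.58 * 1.2433557
U = 3.2079

3.2079


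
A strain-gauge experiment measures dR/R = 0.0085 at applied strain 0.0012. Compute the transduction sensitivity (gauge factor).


GF = (dR/R) / epsilon
= 0.0085 / 0.0012
= 7.0833

7.0833


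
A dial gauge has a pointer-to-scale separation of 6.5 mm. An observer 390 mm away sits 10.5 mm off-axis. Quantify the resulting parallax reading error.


error = h * offset / d
= 6.5 * 10.5 / 390
= 0.1750

0.1750


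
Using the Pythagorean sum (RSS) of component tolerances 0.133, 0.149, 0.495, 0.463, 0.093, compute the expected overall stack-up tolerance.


RSS = sqrt(0.133^2 + 0.149^2 + 0.495^2 + 0.463^2 + 0.093^2)
= sqrt(0.507933)
= 0.7127

0.7127


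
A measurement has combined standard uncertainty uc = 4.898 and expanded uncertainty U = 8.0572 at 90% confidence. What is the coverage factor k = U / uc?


k = U / uc
k = 8.0572 / 4.898
k = 1.645

1.645


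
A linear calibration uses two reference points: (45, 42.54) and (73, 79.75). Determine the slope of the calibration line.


slope = (y2 - y1) / (x2 - x1)
= (79.75 - 42.54) / (73 - 45)
= 37.2100 / 28
= 1.3289

1.3289


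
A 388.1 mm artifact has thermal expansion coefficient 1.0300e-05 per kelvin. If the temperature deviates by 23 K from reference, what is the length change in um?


dL = L * alpha * dT
= 388.1 * 1.0300e-05 * 23
= 0.0919409 mm
dL_um = 0.0919409 * 1000 = 91.9409 um

91.9409


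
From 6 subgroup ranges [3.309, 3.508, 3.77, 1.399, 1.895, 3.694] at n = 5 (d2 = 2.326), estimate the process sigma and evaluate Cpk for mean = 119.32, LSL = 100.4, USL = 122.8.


R_bar = (3.309 + 3.508 + 3.77 + 1.399 + 1.895 + 3.694) / 6 = 2.9291667
sigma = R_bar / d2 = 2.9291667 / 2.326 = 1.259315
Cp = (USL - LSL)/(6*sigma) = (122.8 - 100.4)/(6*1.259315) = 2.9646
Cpu = (122.8 - 119.32)/(3*1.259315) = 0.9211
Cpl = (119.32 - 100.4)/(3*1.259315) = 5.0080
Cpk = min(Cpu, Cpl) = 0.9211

0.9211


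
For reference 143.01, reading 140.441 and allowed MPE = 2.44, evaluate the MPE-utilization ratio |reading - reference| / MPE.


e = indication - reference = 140.441 - 143.01 = -2.5690
|e| = 2.5690
ratio = |e| / MPE = 2.5690 / 2.44
ratio = 1.0529

1.0529


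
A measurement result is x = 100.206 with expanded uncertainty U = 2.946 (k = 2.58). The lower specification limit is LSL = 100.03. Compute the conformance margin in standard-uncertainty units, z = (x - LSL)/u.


u = U / k = 2.946 / 2.58 = 1.1418605
margin = |LSL - x| = |100.03 - 100.206| = 0.176
z = margin / u = 0.176 / 1.1418605
z = 0.1541

0.1541


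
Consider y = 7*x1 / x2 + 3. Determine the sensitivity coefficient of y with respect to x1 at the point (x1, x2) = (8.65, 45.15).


y = 7*x1 / x2 + 3
dy/dx1 = 7/x2
Evaluate at x2 = 45.15: c1 = 7 / 45.15
c1 = 0.1550

0.1550


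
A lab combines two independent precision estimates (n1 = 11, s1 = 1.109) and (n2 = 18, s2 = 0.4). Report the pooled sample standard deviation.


s_p = sqrt(((n1-1)*s1^2 + (n2-1)*s2^2) / (n1+n2-2))
numerator = (11-1)*1.109^2 + (18-1)*0.4^2 = 12.29881 + 2.72 = 15.01881
denominator = 11 + 18 - 2 = 27
s_p^2 = 15.01881 / 27 = 0.55625222
s_p = sqrt(0.55625222) = 0.7458

0.7458


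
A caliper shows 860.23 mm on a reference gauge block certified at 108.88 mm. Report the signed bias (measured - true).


Systematic error = measured - true
= 860.23 - 108.88
= 751.3500

751.3500


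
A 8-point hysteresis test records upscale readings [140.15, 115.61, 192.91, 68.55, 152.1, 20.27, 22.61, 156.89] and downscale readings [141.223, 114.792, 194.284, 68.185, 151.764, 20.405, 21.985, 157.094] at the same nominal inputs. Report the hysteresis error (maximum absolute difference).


|140.15 - 141.223| = 1.0730
|115.61 - 114.792| = 0.8180
|192.91 - 194.284| = 1.3740
|68.55 - 68.185| = 0.3650
|152.1 - 151.764| = 0.3360
|20.27 - 20.405| = 0.1350
|22.61 - 21.985| = 0.6250
|156.89 - 157.094| = 0.2040
hysteresis = max(diffs) = 1.3740

1.3740


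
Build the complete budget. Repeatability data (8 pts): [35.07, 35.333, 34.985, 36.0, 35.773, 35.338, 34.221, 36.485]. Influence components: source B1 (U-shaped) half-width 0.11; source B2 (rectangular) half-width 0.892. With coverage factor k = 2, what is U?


mean = (35.07 + 35.333 + 34.985 + 36.0 + 35.773 + 35.338 + 34.221 + 36.485) / 8 = 35.400625
s = sqrt(sum((x - mean)^2)/(n-1)) = 0.69239232
u_A = s / sqrt(n) = 0.69239232 / sqrt(8) = 0.24479765
u_B1 = 0.11 / sqrt(2) = 0.077781746
u_B2 = 0.892 / sqrt(3) = 0.51499644
uc = sqrt(0.24479765^2 + 0.077781746^2 + 0.51499644^2) = 0.57549737
U = k * uc = 2 * 0.57549737
U = 1.1510

1.1510


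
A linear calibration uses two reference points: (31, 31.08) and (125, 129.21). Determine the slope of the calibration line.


slope = (y2 - y1) / (x2 - x1)
= (129.21 - 31.08) / (125 - 31)
= 98.1300 / 94
= 1.0439

1.0439


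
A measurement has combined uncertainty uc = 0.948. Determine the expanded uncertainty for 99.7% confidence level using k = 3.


U = k * uc
U = 3 * 0.948
U = 2.8440

2.8440


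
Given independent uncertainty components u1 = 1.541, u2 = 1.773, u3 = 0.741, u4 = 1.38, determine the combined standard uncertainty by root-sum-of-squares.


uc = sqrt(1.541^2 + 1.773^2 + 0.741^2 + 1.38^2)
uc = sqrt(7.971691)
uc = 2.8234

2.8234


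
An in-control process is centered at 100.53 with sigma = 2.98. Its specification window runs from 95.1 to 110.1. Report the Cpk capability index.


Cpu = (USL - mean) / (3*sigma) = (110.1 - 100.53) / (3*2.98) = 1.0705
Cpl = (mean - LSL) / (3*sigma) = (100.53 - 95.1) / (3*2.98) = 0.6074
Cpk = min(Cpu, Cpl) = 0.6074

0.6074


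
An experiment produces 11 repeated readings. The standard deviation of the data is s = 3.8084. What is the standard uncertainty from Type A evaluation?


u_A = s / sqrt(n)
u_A = 3.8084 / sqrt(11)
u_A = 3.8084 / 3.3166248
u_A = 1.1483

1.1483


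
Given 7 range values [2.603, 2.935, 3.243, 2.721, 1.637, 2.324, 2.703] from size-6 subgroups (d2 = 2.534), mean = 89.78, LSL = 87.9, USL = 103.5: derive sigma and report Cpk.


R_bar = (2.603 + 2.935 + 3.243 + 2.721 + 1.637 + 2.324 + 2.703) / 7 = 2.5951429
sigma = R_bar / d2 = 2.5951429 / 2.534 = 1.024129
Cp = (USL - LSL)/(6*sigma) = (103.5 - 87.9)/(6*1.024129) = 2.5387
Cpu = (103.5 - 89.78)/(3*1.024129) = 4.4656
Cpl = (89.78 - 87.9)/(3*1.024129) = 0.6119
Cpk = min(Cpu, Cpl) = 0.6119

0.6119


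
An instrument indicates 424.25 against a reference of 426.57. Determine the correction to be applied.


Correction = standard - reading
= 426.57 - 424.25
= 2.3200

2.3200


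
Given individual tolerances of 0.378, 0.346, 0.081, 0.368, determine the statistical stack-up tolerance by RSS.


RSS = sqrt(0.378^2 + 0.346^2 + 0.081^2 + 0.368^2)
= sqrt(0.404585)
= 0.6361

0.6361


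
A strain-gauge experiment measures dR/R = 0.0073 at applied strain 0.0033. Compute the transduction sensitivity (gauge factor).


GF = (dR/R) / epsilon
= 0.0073 / 0.0033
= 2.2121

2.2121


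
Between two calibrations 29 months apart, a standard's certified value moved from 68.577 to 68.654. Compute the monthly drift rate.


rate = (v2 - v1) / months
= (68.654 - 68.577) / 29
= 0.0770 / 29
= 0.0027

0.0027


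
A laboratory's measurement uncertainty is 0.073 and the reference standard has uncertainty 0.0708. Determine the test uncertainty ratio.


TUR = u_lab / u_ref
= 0.073 / 0.0708
= 1.0311

1.0311


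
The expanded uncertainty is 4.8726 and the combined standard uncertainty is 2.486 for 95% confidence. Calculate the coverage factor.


k = U / uc
k = 4.8726 / 2.486
k = 1.96

1.96


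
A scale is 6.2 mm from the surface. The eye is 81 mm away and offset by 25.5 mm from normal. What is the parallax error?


error = h * offset / d
= 6.2 * 25.5 / 81
= 1.9519

1.9519


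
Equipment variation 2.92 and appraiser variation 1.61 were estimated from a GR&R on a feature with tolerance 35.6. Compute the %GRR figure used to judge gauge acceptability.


GRR = sqrt(EV^2 + AV^2) = sqrt(2.92^2 + 1.61^2) = 3.3344415
%GRR = GRR / tol * 100 = 3.3344415 / 35.6 * 100
%GRR = 9.3664

9.3664


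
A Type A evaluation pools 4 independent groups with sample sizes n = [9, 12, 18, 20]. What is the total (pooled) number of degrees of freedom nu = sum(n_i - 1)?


nu = sum_i (n_i - 1)
nu = ((9 - 1) + (12 - 1) + (18 - 1) + (20 - 1))
nu = 8 + 11 + 17 + 19
nu = 55

55


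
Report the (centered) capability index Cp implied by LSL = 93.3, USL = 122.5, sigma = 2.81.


Cp = (USL - LSL) / (6 * sigma)
= (122.5 - 93.3) / (6 * 2.81)
= 29.2000 / 16.8600
= 1.7319

1.7319


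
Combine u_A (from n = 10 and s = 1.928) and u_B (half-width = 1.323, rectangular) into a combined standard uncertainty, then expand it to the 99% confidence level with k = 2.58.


u_A = s / sqrt(n) = 1.928 / sqrt(10) = 0.60968713
u_B = half_width / sqrt(3) = 1.323 / sqrt(3) = 0.76383441
uc = sqrt(u_A^2 + u_B^2) = sqrt(0.60968713^2 + 0.76383441^2) = 0.97732359
U = k * uc = 2.58 * 0.97732359
U = 2.5215

2.5215


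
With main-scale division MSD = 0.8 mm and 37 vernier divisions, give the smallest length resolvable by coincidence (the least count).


LC = MSD / n_div
= 0.8 / 37
= 0.0216

0.0216


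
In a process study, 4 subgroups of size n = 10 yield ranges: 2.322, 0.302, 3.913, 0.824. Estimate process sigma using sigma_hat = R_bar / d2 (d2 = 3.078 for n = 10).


R_bar = (2.322 + 0.302 + 3.913 + 0.824) / 4
R_bar = 7.361 / 4 = 1.84025
sigma_hat = R_bar / d2 = 1.84025 / 3.078 = 0.5979

0.5979


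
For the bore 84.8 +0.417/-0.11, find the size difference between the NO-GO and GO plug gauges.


GO = nominal - lower_tol (smallest hole = maximum material condition)
GO = 84.8 - 0.11 = 84.69
NO-GO = nominal + upper_tol (largest hole = least material condition)
NO-GO = 84.8 + 0.417 = 85.217
spread = NO-GO - GO = 85.217 - 84.69 = 0.5270

0.5270


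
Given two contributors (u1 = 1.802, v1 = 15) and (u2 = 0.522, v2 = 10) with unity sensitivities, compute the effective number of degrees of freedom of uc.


uc = sqrt(u1^2 + u2^2) = sqrt(1.802^2 + 0.522^2) = 1.8760832
v_eff = uc^4 / (u1^4/v1 + u2^4/v2)
= 1.8760832^4 / (1.802^4/15 + 0.522^4/10)
= 12.388205 / 0.71038034
v_eff = 17.4388

17.4388


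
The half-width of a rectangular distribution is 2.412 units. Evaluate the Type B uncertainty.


u_B = half_width / sqrt(3)
u_B = 2.412 / 1.7320508
u_B = 1.3926

1.3926


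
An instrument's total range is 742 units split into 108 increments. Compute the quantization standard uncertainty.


resolution = range / divisions
resolution = 742 / 108 = 6.8703704
u_res = resolution / (2*sqrt(3))
u_res = 6.8703704 / 3.4641016
u_res = 1.9833

1.9833


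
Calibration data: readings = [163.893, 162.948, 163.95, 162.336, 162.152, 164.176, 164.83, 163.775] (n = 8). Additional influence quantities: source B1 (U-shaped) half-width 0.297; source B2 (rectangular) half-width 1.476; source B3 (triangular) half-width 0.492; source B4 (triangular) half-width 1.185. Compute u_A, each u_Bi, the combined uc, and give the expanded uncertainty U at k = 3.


mean = (163.893 + 162.948 + 163.95 + 162.336 + 162.152 + 164.176 + 164.83 + 163.775) / 8 = 163.5075
s = sqrt(sum((x - mean)^2)/(n-1)) = 0.93615505
u_A = s / sqrt(n) = 0.93615505 / sqrt(8) = 0.33098079
u_B1 = 0.297 / sqrt(2) = 0.21001071
u_B2 = 1.476 / sqrt(3) = 0.852169
u_B3 = 0.492 / sqrt(6) = 0.20085816
u_B4 = 1.185 / sqrt(6) = 0.48377422
uc = sqrt(0.33098079^2 + 0.21001071^2 + 0.852169^2 + 0.20085816^2 + 0.48377422^2) = 1.0743492
U = k * uc = 3 * 1.0743492
U = 3.2230

3.2230


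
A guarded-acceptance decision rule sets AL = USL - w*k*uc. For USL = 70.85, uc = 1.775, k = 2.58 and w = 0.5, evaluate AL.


U = k * uc = 2.58 * 1.775 = 4.5795
guard band g = w * U = 0.5 * 4.5795 = 2.28975
AL = USL - g = 70.85 - 2.28975
AL = 68.5602

68.5602


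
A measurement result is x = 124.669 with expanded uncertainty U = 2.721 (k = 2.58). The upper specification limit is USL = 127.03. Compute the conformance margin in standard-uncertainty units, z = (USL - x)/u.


u = U / k = 2.721 / 2.58 = 1.0546512
margin = |USL - x| = |127.03 - 124.669| = 2.361
z = margin / u = 2.361 / 1.0546512
z = 2.2387

2.2387


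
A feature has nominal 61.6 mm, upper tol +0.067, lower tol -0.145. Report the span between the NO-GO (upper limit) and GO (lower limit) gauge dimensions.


GO = nominal - lower_tol (smallest hole = maximum material condition)
GO = 61.6 - 0.145 = 61.455
NO-GO = nominal + upper_tol (largest hole = least material condition)
NO-GO = 61.6 + 0.067 = 61.667
spread = NO-GO - GO = 61.667 - 61.455 = 0.2120

0.2120


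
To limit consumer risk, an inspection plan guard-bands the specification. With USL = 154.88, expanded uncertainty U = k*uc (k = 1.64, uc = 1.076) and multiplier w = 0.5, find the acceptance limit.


U = k * uc = 1.64 * 1.076 = 1.76464
guard band g = w * U = 0.5 * 1.76464 = 0.88232
AL = USL - g = 154.88 - 0.88232
AL = 153.9977

153.9977


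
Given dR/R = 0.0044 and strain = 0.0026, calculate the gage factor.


GF = (dR/R) / epsilon
= 0.0044 / 0.0026
= 1.6923

1.6923


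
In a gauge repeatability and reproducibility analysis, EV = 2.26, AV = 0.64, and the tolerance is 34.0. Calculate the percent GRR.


GRR = sqrt(EV^2 + AV^2) = sqrt(2.26^2 + 0.64^2) = 2.3488721
%GRR = GRR / tol * 100 = 2.3488721 / 34.0 * 100
%GRR = 6.9084

6.9084


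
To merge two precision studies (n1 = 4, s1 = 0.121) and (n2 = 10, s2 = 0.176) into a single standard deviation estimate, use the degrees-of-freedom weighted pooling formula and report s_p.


s_p = sqrt(((n1-1)*s1^2 + (n2-1)*s2^2) / (n1+n2-2))
numerator = (4-1)*0.121^2 + (10-1)*0.176^2 = 0.043923 + 0.278784 = 0.322707
denominator = 4 + 10 - 2 = 12
s_p^2 = 0.322707 / 12 = 0.02689225
s_p = sqrt(0.02689225) = 0.1640

0.1640


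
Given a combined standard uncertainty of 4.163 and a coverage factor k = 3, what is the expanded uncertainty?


U = k * uc
U = 3 * 4.163
U = 12.4890

12.4890


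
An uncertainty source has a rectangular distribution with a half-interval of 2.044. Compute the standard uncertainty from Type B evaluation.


u_B = half_width / sqrt(3)
u_B = 2.044 / 1.7320508
u_B = 1.1801

1.1801


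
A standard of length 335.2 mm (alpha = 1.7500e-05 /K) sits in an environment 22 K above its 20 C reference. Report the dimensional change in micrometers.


dL = L * alpha * dT
= 335.2 * 1.7500e-05 * 22
= 0.1290520 mm
dL_um = 0.1290520 * 1000 = 129.0520 um

129.0520


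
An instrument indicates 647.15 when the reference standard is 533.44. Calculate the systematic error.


Systematic error = measured - true
= 647.15 - 533.44
= 113.7100

113.7100


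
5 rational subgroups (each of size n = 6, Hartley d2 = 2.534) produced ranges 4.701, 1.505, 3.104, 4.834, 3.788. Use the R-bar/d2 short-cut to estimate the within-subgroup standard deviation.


R_bar = (4.701 + 1.505 + 3.104 + 4.834 + 3.788) / 5
R_bar = 17.932 / 5 = 3.5864
sigma_hat = R_bar / d2 = 3.5864 / 2.534 = 1.4153

1.4153


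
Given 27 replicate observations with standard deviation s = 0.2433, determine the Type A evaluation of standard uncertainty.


u_A = s / sqrt(n)
u_A = 0.2433 / sqrt(27)
u_A = 0.2433 / 5.1961524
u_A = 0.0468

0.0468


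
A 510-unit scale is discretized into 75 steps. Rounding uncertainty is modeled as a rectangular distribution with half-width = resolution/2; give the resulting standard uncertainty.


resolution = range / divisions
resolution = 510 / 75 = 6.8
u_res = resolution / (2*sqrt(3))
u_res = 6.8 / 3.4641016
u_res = 1.9630

1.9630


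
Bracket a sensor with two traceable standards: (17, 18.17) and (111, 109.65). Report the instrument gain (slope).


slope = (y2 - y1) / (x2 - x1)
= (109.65 - 18.17) / (111 - 17)
= 91.4800 / 94
= 0.9732

0.9732


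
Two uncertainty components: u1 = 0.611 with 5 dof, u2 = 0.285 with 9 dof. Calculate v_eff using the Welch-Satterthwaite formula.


uc = sqrt(u1^2 + u2^2) = sqrt(0.611^2 + 0.285^2) = 0.67420027
v_eff = uc^4 / (u1^4/v1 + u2^4/v2)
= 0.67420027^4 / (0.611^4/5 + 0.285^4/9)
= 0.20661207 / 0.028606769
v_eff = 7.2225

7.2225


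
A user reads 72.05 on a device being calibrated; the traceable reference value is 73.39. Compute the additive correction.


Correction = standard - reading
= 73.39 - 72.05
= 1.3400

1.3400


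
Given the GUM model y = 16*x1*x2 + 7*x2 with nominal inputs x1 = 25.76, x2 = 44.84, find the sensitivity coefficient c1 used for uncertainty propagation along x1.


y = 16*x1*x2 + 7*x2
dy/dx1 = 16*x2
Evaluate at x2 = 44.84: c1 = 16 * 44.84
c1 = 717.4400

717.4400


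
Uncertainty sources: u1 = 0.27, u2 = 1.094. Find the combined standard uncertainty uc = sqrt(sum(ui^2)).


uc = sqrt(0.27^2 + 1.094^2)
uc = sqrt(1.269736)
uc = 1.1268

1.1268


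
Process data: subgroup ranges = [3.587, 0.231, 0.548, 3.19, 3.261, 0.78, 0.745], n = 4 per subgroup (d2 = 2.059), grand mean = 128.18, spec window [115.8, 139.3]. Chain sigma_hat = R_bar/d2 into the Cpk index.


R_bar = (3.587 + 0.231 + 0.548 + 3.19 + 3.261 + 0.78 + 0.745) / 7 = 1.7631429
sigma = R_bar / d2 = 1.7631429 / 2.059 = 0.8563103
Cp = (USL - LSL)/(6*sigma) = (139.3 - 115.8)/(6*0.8563103) = 4.5739
Cpu = (139.3 - 128.18)/(3*0.8563103) = 4.3286
Cpl = (128.18 - 115.8)/(3*0.8563103) = 4.8191
Cpk = min(Cpu, Cpl) = 4.3286

4.3286


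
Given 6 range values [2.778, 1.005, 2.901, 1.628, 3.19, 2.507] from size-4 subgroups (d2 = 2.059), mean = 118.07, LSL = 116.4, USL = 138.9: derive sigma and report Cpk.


R_bar = (2.778 + 1.005 + 2.901 + 1.628 + 3.19 + 2.507) / 6 = 2.3348333
sigma = R_bar / d2 = 2.3348333 / 2.059 = 1.1339647
Cp = (USL - LSL)/(6*sigma) = (138.9 - 116.4)/(6*1.1339647) = 3.3070
Cpu = (138.9 - 118.07)/(3*1.1339647) = 6.1231
Cpl = (118.07 - 116.4)/(3*1.1339647) = 0.4909
Cpk = min(Cpu, Cpl) = 0.4909

0.4909


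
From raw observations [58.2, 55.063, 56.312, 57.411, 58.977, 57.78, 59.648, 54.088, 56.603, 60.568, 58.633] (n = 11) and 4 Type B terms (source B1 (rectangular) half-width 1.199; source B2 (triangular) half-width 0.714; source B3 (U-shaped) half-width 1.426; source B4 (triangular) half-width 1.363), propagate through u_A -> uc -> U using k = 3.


mean = (58.2 + 55.063 + 56.312 + 57.411 + 58.977 + 57.78 + 59.648 + 54.088 + 56.603 + 60.568 + 58.633) / 11 = 57.57118182
s = sqrt(sum((x - mean)^2)/(n-1)) = 1.9444536
u_A = s / sqrt(n) = 1.9444536 / sqrt(11) = 0.58627482
u_B1 = 1.199 / sqrt(3) = 0.69224297
u_B2 = 0.714 / sqrt(6) = 0.29148928
u_B3 = 1.426 / sqrt(2) = 1.0083343
u_B4 = 1.363 / sqrt(6) = 0.55644242
uc = sqrt(0.58627482^2 + 0.69224297^2 + 0.29148928^2 + 1.0083343^2 + 0.55644242^2) = 1.494741
U = k * uc = 3 * 1.494741
U = 4.4842

4.4842


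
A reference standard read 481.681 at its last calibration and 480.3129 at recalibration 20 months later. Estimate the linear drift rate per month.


rate = (v2 - v1) / months
= (480.3129 - 481.681) / 20
= -1.3681 / 20
= -0.0684

-0.0684


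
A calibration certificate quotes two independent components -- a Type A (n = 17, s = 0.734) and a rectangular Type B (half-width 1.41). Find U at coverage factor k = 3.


u_A = s / sqrt(n) = 0.734 / sqrt(17) = 0.17802115
u_B = half_width / sqrt(3) = 1.41 / sqrt(3) = 0.81406388
uc = sqrt(u_A^2 + u_B^2) = sqrt(0.17802115^2 + 0.81406388^2) = 0.83330158
U = k * uc = 3 * 0.83330158
U = 2.4999

2.4999


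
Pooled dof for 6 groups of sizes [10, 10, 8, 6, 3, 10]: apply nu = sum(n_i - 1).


nu = sum_i (n_i - 1)
nu = ((10 - 1) + (10 - 1) + (8 - 1) + (6 - 1) + (3 - 1) + (10 - 1))
nu = 9 + 9 + 7 + 5 + 2 + 9
nu = 41

41


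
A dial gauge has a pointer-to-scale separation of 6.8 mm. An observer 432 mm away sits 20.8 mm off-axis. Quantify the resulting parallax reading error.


error = h * offset / d
= 6.8 * 20.8 / 432
= 0.3274

0.3274


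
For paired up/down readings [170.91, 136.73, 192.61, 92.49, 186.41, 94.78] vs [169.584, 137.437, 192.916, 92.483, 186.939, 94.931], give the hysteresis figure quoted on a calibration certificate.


|170.91 - 169.584| = 1.3260
|136.73 - 137.437| = 0.7070
|192.61 - 192.916| = 0.3060
|92.49 - 92.483| = 0.0070
|186.41 - 186.939| = 0.5290
|94.78 - 94.931| = 0.1510
hysteresis = max(diffs) = 1.3260

1.3260


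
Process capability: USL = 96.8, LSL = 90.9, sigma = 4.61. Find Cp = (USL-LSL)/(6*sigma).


Cp = (USL - LSL) / (6 * sigma)
= (96.8 - 90.9) / (6 * 4.61)
= 5.9000 / 27.6600
= 0.2133

0.2133


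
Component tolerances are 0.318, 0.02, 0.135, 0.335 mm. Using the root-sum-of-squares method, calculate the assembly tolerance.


RSS = sqrt(0.318^2 + 0.02^2 + 0.135^2 + 0.335^2)
= sqrt(0.231974)
= 0.4816

0.4816


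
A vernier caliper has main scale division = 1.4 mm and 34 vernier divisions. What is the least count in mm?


LC = MSD / n_div
= 1.4 / 34
= 0.0412

0.0412


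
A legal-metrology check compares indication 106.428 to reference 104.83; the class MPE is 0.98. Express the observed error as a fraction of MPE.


e = indication - reference = 106.428 - 104.83 = 1.5980
|e| = 1.5980
ratio = |e| / MPE = 1.5980 / 0.98
ratio = 1.6306

1.6306


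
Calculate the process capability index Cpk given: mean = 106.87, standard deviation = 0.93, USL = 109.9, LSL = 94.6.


Cpu = (USL - mean) / (3*sigma) = (109.9 - 106.87) / (3*0.93) = 1.0860
Cpl = (mean - LSL) / (3*sigma) = (106.87 - 94.6) / (3*0.93) = 4.3978
Cpk = min(Cpu, Cpl) = 1.0860

1.0860


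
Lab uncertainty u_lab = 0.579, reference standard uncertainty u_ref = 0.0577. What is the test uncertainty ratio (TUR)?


TUR = u_lab / u_ref
= 0.579 / 0.0577
= 10.0347

10.0347


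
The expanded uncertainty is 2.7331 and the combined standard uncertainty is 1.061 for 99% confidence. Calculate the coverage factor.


k = U / uc
k = 2.7331 / 1.061
k = 2.576

2.576


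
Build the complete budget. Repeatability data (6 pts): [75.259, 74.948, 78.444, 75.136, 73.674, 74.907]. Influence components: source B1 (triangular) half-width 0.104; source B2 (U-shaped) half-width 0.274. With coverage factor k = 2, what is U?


mean = (75.259 + 74.948 + 78.444 + 75.136 + 73.674 + 74.907) / 6 = 75.39466667
s = sqrt(sum((x - mean)^2)/(n-1)) = 1.5988603
u_A = s / sqrt(n) = 1.5988603 / sqrt(6) = 0.65273198
u_B1 = 0.104 / sqrt(6) = 0.042457822
u_B2 = 0.274 / sqrt(2) = 0.19374726
uc = sqrt(0.65273198^2 + 0.042457822^2 + 0.19374726^2) = 0.6822021
U = k * uc = 2 * 0.6822021
U = 1.3644

1.3644


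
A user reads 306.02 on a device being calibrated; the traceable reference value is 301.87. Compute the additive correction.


Correction = standard - reading
= 301.87 - 306.02
= -4.1500

-4.1500


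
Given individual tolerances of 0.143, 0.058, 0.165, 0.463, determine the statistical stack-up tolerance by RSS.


RSS = sqrt(0.143^2 + 0.058^2 + 0.165^2 + 0.463^2)
= sqrt(0.265407)
= 0.5152

0.5152


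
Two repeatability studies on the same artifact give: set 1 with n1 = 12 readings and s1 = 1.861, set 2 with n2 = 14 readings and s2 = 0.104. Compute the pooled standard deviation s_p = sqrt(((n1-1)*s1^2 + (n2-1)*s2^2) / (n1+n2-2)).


s_p = sqrt(((n1-1)*s1^2 + (n2-1)*s2^2) / (n1+n2-2))
numerator = (12-1)*1.861^2 + (14-1)*0.104^2 = 38.096531 + 0.140608 = 38.237139
denominator = 12 + 14 - 2 = 24
s_p^2 = 38.237139 / 24 = 1.5932141
s_p = sqrt(1.5932141) = 1.2622

1.2622


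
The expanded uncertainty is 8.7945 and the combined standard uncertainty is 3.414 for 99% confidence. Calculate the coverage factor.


k = U / uc
k = 8.7945 / 3.414
k = 2.576

2.576


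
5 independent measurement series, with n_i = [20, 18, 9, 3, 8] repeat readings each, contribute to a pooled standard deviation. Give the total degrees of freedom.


nu = sum_i (n_i - 1)
nu = ((20 - 1) + (18 - 1) + (9 - 1) + (3 - 1) + (8 - 1))
nu = 19 + 17 + 8 + 2 + 7
nu = 53

53


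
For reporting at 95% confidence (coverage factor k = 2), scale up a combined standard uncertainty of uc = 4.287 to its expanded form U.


U = k * uc
U = 2 * 4.287
U = 8.5740

8.5740


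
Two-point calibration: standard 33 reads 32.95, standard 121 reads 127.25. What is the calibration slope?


slope = (y2 - y1) / (x2 - x1)
= (127.25 - 32.95) / (121 - 33)
= 94.3000 / 88
= 1.0716

1.0716


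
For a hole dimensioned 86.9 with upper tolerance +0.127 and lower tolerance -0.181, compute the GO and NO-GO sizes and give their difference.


GO = nominal - lower_tol (smallest hole = maximum material condition)
GO = 86.9 - 0.181 = 86.719
NO-GO = nominal + upper_tol (largest hole = least material condition)
NO-GO = 86.9 + 0.127 = 87.027
spread = NO-GO - GO = 87.027 - 86.719 = 0.3080

0.3080


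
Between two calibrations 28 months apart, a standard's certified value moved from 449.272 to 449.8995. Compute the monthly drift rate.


rate = (v2 - v1) / months
= (449.8995 - 449.272) / 28
= 0.6275 / 28
= 0.0224

0.0224


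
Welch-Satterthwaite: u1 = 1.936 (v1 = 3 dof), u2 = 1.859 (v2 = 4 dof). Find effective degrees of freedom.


uc = sqrt(u1^2 + u2^2) = sqrt(1.936^2 + 1.859^2) = 2.6840225
v_eff = uc^4 / (u1^4/v1 + u2^4/v2)
= 2.6840225^4 / (1.936^4/3 + 1.859^4/4)
= 51.897281 / 7.6685196
v_eff = 6.7676

6.7676


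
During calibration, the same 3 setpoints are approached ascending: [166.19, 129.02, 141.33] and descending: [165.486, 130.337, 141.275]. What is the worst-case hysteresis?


|166.19 - 165.486| = 0.7040
|129.02 - 130.337| = 1.3170
|141.33 - 141.275| = 0.0550
hysteresis = max(diffs) = 1.3170

1.3170


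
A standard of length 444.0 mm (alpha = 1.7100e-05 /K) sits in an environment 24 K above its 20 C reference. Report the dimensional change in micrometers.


dL = L * alpha * dT
= 444.0 * 1.7100e-05 * 24
= 0.1822176 mm
dL_um = 0.1822176 * 1000 = 182.2176 um

182.2176


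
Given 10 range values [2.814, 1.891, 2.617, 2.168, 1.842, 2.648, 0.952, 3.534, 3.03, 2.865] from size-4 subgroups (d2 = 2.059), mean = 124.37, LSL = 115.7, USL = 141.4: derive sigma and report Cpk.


R_bar = (2.814 + 1.891 + 2.617 + 2.168 + 1.842 + 2.648 + 0.952 + 3.534 + 3.03 + 2.865) / 10 = 2.4361
sigma = R_bar / d2 = 2.4361 / 2.059 = 1.1831472
Cp = (USL - LSL)/(6*sigma) = (141.4 - 115.7)/(6*1.1831472) = 3.6203
Cpu = (141.4 - 124.37)/(3*1.1831472) = 4.7979
Cpl = (124.37 - 115.7)/(3*1.1831472) = 2.4426
Cpk = min(Cpu, Cpl) = 2.4426

2.4426


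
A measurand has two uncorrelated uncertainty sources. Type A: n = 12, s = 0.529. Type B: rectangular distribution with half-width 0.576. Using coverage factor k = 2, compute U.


u_A = s / sqrt(n) = 0.529 / sqrt(12) = 0.15270915
u_B = half_width / sqrt(3) = 0.576 / sqrt(3) = 0.33255376
uc = sqrt(u_A^2 + u_B^2) = sqrt(0.15270915^2 + 0.33255376^2) = 0.36594001
U = k * uc = 2 * 0.36594001
U = 0.7319

0.7319
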